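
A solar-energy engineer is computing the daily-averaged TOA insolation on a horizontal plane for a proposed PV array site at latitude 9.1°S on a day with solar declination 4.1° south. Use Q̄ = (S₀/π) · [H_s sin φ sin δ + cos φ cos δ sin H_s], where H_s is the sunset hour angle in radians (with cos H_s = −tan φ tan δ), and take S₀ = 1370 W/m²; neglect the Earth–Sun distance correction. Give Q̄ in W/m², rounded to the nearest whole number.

437 W/m²

cos H_s = −tan(-9.1°) · tan(-4.1°) = -0.0115, so H_s = arccos(-0.0115) = 90.66°. In radians, H_s = 1.5823.
H_s sin φ sin δ = 1.5823 × -0.1582 × -0.0715 = 0.0179.
cos φ cos δ sin H_s = 0.9874 × 0.9974 × 0.9999 = 0.9847.
Q̄ = (1370/π) × (0.0179 + 0.9847) = 436.08 × 1.0026 = 437.21 W/m².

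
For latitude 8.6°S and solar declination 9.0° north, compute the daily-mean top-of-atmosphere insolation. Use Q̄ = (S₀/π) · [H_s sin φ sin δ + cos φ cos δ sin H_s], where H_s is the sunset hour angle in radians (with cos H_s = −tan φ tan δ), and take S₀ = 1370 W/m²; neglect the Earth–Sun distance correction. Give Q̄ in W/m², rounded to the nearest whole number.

410 W/m²

−tan φ tan δ = −(-0.1512)(0.1584) = 0.0240; H_s = arccos(0.0240) = 88.62°. In radians, H_s = 1.5467.
H_s sin φ sin δ = 1.5467 × -0.1495 × 0.1564 = -0.0362.
cos φ cos δ sin H_s = 0.9888 × 0.9877 × 0.9997 = 0.9763.
Q̄ = (1370/π) × (-0.0362 + 0.9763) = 436.08 × 0.9401 = 409.96 W/m².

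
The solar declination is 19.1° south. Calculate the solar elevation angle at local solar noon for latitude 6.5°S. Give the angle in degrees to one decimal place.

At local solar noon the hour angle is zero, so the elevation is 90° − |φ − δ| = 90° − |-6.5° − (-19.1°)| = 90° − 12.6° = 77.4°.

77.4°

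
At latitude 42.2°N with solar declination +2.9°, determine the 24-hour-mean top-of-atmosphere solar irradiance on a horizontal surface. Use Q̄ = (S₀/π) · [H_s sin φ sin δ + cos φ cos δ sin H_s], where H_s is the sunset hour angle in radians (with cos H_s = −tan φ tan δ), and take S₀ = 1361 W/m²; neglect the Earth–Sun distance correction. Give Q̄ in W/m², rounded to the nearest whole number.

The sunset hour angle satisfies cos H_s = −tan φ tan δ = -0.0459, giving H_s = 92.63°. In radians, H_s = 1.6167.
H_s sin φ sin δ = 1.6167 × 0.6717 × 0.0506 = 0.0549.
cos φ cos δ sin H_s = 0.7408 × 0.9987 × 0.9989 = 0.7390.
Q̄ = (1361/π) × (0.0549 + 0.7390) = 433.22 × 0.7939 = 343.93 W/m².

344 W/m²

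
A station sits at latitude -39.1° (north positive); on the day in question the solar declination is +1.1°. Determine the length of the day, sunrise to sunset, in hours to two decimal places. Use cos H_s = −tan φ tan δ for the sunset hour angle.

The sunset hour angle satisfies cos H_s = −tan φ tan δ = 0.0156, giving H_s = 89.11°.
Day length = 2 H_s / 15° h⁻¹ = 178.22° / 15 = 11.881 h.

11.88 hours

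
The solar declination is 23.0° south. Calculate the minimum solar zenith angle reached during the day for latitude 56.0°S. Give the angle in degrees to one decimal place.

33.0°

At local solar noon the hour angle is zero, so the zenith angle is |φ − δ| = |-56.0° − (-23.0°)| = 33.0°.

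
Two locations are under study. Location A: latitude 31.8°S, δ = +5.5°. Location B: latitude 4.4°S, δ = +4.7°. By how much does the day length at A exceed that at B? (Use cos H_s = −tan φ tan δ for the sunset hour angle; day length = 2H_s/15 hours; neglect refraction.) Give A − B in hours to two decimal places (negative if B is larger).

A: H_s = arccos(−tan -31.8° · tan 5.5°) = 86.58°, so 2H_s/15 = 11.5440 h.
B: H_s = arccos(−tan -4.4° · tan 4.7°) = 89.64°, so 2H_s/15 = 11.9520 h.
A − B = 11.5440 − 11.9520 = -0.4080 h.

-0.41 h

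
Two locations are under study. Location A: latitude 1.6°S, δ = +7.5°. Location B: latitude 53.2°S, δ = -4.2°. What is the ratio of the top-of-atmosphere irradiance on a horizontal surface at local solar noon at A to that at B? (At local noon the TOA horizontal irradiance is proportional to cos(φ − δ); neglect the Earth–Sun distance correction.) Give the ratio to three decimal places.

A: cos θ_z = cos(-1.6° − (7.5°)) = 0.9874.
B: cos θ_z = cos(-53.2° − (-4.2°)) = 0.6561.
Ratio A/B = 0.9874 / 0.6561 = 1.5050.

1.505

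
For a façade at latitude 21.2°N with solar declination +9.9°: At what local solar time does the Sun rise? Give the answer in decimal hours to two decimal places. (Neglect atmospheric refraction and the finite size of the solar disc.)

−tan φ tan δ = −(0.3879)(0.1745) = -0.0677; H_s = arccos(-0.0677) = 93.88°.
Sunrise is at 12 − H_s/15 = 12 − 6.259 = 5.741 h local solar time.

5.74 h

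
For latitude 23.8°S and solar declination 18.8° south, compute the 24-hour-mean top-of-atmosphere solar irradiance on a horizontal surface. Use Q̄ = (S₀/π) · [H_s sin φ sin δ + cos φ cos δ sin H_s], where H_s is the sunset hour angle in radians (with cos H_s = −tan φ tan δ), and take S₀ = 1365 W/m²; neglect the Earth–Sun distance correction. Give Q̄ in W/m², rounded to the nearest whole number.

cos H_s = −tan(-23.8°) · tan(-18.8°) = -0.1501, so H_s = arccos(-0.1501) = 98.63°. In radians, H_s = 1.7214.
H_s sin φ sin δ = 1.7214 × -0.4035 × -0.3223 = 0.2239.
cos φ cos δ sin H_s = 0.9150 × 0.9466 × 0.9887 = 0.8564.
Q̄ = (1365/π) × (0.2239 + 0.8564) = 434.49 × 1.0803 = 469.38 W/m².

469 W/m²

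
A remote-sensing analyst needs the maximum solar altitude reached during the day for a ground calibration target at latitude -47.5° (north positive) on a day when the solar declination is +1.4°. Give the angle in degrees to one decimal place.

41.1°

At local solar noon the hour angle is zero, so the elevation is 90° − |φ − δ| = 90° − |-47.5° − (1.4°)| = 90° − 48.9° = 41.1°.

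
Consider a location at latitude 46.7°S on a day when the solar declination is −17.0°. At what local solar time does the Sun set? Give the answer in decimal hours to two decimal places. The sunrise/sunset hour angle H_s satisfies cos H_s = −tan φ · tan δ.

19.26 h

cos H_s = −tan(-46.7°) · tan(-17.0°) = -0.3244, so H_s = arccos(-0.3244) = 108.93°.
Sunset is at 12 + H_s/15 = 12 + 7.262 = 19.262 h local solar time.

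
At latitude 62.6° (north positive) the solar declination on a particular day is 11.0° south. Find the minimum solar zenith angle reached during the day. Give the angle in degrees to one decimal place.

At local solar noon the hour angle is zero, so the zenith angle is |φ − δ| = |62.6° − (-11.0°)| = 73.6°.

73.6°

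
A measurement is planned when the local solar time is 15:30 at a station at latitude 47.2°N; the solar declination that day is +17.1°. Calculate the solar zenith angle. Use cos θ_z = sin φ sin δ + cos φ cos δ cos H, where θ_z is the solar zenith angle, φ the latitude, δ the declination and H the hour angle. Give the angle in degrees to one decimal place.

52.3°

Hour angle H = 15° × (15.5 − 12) = 52.50°.
cos θ_z = sin φ sin δ + cos φ cos δ cos H = (0.7337)(0.2940) + (0.6794)(0.9558)(0.6088) = 0.6110.
θ_z = arccos(0.6110) = 52.34°.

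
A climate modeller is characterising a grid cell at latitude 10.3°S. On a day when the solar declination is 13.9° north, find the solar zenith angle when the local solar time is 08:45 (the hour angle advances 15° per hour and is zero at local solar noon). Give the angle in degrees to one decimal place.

54.1°

Hour angle H = 15° × (8.75 − 12) = -48.75°.
cos θ_z = sin(-10.3°) sin(13.9°) + cos(-10.3°) cos(13.9°) cos(-48.75°) = -0.0430 + 0.6297 = 0.5867.
θ_z = arccos(0.5867) = 54.08°.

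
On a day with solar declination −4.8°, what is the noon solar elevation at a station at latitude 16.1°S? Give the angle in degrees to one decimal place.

78.7°

At local solar noon the hour angle is zero, so the elevation is 90° − |φ − δ| = 90° − |-16.1° − (-4.8°)| = 90° − 11.3° = 78.7°.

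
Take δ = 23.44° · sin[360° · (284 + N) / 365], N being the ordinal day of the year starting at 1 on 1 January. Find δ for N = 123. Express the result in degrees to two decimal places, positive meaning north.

360 × (284 + 123) / 365 = 401.425°; sin(401.425°) = 0.6616.
δ = 23.44 × 0.6616 = 15.508° ≈ +15.51°.

+15.51°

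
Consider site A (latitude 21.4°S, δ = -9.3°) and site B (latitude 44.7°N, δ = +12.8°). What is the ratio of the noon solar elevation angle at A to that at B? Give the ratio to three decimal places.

A: 90° − |-21.4 − (-9.3)| = 77.90°.
B: 90° − |44.7 − (12.8)| = 58.10°.
Ratio A/B = 77.9000 / 58.1000 = 1.3408.

1.341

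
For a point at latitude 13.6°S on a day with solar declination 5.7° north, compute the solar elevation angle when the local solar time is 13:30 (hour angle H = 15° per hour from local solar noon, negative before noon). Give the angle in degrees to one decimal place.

60.5°

Hour angle H = 15° × (13.5 − 12) = 22.50°.
cos θ_z = sin φ sin δ + cos φ cos δ cos H = (-0.2351)(0.0993) + (0.9720)(0.9951)(0.9239) = 0.8703.
θ_z = arccos(0.8703) = 29.51°, so the elevation is 90° − 29.51° = 60.49°.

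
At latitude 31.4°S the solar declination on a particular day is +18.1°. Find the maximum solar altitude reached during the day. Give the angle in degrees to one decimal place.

40.5°

At local solar noon the hour angle is zero, so the elevation is 90° − |φ − δ| = 90° − |-31.4° − (18.1°)| = 90° − 49.5° = 40.5°.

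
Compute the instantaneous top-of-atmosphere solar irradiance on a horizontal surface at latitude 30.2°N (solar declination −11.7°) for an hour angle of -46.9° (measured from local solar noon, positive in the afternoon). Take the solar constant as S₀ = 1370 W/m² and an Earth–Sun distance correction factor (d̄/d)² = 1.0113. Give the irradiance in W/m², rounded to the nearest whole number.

660 W/m²

cos θ_z = sin φ sin δ + cos φ cos δ cos H = (0.5030)(-0.2028) + (0.8643)(0.9792)(0.6833) = 0.4763.
Top-of-atmosphere irradiance = S₀ (d̄/d)² cos θ_z = 1370 × 1.0113 × 0.4763 = 659.90 W/m².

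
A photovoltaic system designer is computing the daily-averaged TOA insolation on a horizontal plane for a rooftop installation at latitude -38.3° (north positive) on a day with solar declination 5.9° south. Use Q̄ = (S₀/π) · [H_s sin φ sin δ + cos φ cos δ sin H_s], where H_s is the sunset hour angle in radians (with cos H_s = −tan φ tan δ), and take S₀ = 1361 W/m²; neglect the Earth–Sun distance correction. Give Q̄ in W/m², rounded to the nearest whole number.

−tan φ tan δ = −(-0.7898)(-0.1033) = -0.0816; H_s = arccos(-0.0816) = 94.68°. In radians, H_s = 1.6525.
H_s sin φ sin δ = 1.6525 × -0.6198 × -0.1028 = 0.1053.
cos φ cos δ sin H_s = 0.7848 × 0.9947 × 0.9967 = 0.7781.
Q̄ = (1361/π) × (0.1053 + 0.7781) = 433.22 × 0.8834 = 382.71 W/m².

383 W/m²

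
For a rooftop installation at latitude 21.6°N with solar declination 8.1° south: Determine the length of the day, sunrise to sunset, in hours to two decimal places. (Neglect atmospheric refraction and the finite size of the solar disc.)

11.57 hours

The sunset hour angle satisfies cos H_s = −tan φ tan δ = 0.0563, giving H_s = 86.77°.
Day length = 2 H_s / 15° h⁻¹ = 173.54° / 15 = 11.569 h.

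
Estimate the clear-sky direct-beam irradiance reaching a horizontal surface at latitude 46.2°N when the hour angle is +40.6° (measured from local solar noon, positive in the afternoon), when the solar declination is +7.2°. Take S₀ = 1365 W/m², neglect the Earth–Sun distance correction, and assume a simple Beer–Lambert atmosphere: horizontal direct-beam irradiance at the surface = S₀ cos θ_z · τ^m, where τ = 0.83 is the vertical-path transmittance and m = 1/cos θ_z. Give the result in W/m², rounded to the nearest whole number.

616 W/m²

With φ = 46.2°, δ = 7.2°, H = 40.60°: sin φ sin δ = 0.0905, cos φ cos δ cos H = 0.5214, so cos θ_z = 0.6119.
Air mass m = 1/cos θ_z = 1/0.6119 = 1.634; τ^m = 0.83^1.634 = 0.7375.
Surface direct beam = 1365 × 0.6119 × 0.7375 = 615.99 W/m².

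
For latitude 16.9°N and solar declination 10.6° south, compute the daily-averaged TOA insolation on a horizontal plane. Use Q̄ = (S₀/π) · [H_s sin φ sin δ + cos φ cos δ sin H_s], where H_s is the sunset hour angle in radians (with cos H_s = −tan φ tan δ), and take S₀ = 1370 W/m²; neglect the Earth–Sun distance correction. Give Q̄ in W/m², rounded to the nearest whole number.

374 W/m²

−tan φ tan δ = −(0.3038)(-0.1871) = 0.0568; H_s = arccos(0.0568) = 86.74°. In radians, H_s = 1.5139.
H_s sin φ sin δ = 1.5139 × 0.2907 × -0.1840 = -0.0810.
cos φ cos δ sin H_s = 0.9568 × 0.9829 × 0.9984 = 0.9389.
Q̄ = (1370/π) × (-0.0810 + 0.9389) = 436.08 × 0.8579 = 374.11 W/m².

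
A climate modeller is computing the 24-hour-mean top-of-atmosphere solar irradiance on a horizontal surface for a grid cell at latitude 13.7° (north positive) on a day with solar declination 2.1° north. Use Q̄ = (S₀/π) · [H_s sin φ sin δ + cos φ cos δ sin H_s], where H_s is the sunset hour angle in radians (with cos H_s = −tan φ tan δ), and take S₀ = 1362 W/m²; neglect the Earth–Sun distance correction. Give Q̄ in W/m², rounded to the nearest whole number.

427 W/m²

−tan φ tan δ = −(0.2438)(0.0367) = -0.0089; H_s = arccos(-0.0089) = 90.51°. In radians, H_s = 1.5797.
H_s sin φ sin δ = 1.5797 × 0.2368 × 0.0366 = 0.0137.
cos φ cos δ sin H_s = 0.9715 × 0.9993 × 1.0000 = 0.9708.
Q̄ = (1362/π) × (0.0137 + 0.9708) = 433.54 × 0.9845 = 426.82 W/m².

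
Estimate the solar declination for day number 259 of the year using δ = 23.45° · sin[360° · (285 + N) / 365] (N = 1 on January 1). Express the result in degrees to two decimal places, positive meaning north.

360 × (285 + 259) / 365 = 536.548°; sin(536.548°) = 0.0602.
δ = 23.45 × 0.0602 = 1.412° ≈ +1.41°.

+1.41°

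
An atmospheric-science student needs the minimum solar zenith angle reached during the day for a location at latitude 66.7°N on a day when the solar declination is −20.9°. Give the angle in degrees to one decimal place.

87.6°

At local solar noon the hour angle is zero, so the zenith angle is |φ − δ| = |66.7° − (-20.9°)| = 87.6°.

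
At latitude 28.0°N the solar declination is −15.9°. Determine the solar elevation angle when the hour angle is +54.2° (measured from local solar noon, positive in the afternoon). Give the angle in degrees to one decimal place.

cos θ_z = sin φ sin δ + cos φ cos δ cos H = (0.4695)(-0.2740) + (0.8829)(0.9617)(0.5850) = 0.3681.
θ_z = arccos(0.3681) = 68.40°, so the elevation is 90° − 68.40° = 21.60°.

21.6°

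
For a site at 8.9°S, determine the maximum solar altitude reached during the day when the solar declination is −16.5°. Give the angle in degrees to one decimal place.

At local solar noon the hour angle is zero, so the elevation is 90° − |φ − δ| = 90° − |-8.9° − (-16.5°)| = 90° − 7.6° = 82.4°.

82.4°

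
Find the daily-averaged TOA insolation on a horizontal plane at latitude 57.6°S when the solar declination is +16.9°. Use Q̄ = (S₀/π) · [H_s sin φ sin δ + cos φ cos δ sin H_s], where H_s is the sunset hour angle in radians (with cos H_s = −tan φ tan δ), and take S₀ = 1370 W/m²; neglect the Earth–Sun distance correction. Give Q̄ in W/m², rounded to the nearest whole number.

−tan φ tan δ = −(-1.5757)(0.3038) = 0.4787; H_s = arccos(0.4787) = 61.40°. In radians, H_s = 1.0716.
H_s sin φ sin δ = 1.0716 × -0.8443 × 0.2907 = -0.2630.
cos φ cos δ sin H_s = 0.5358 × 0.9568 × 0.8780 = 0.4501.
Q̄ = (1370/π) × (-0.2630 + 0.4501) = 436.08 × 0.1871 = 81.59 W/m².

82 W/m²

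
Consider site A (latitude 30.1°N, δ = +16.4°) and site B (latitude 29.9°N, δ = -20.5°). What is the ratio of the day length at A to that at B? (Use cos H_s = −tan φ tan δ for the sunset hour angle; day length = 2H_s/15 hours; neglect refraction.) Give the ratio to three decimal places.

A: H_s = arccos(−tan 30.1° · tan 16.4°) = 99.82°, so 2H_s/15 = 13.3093 h.
B: H_s = arccos(−tan 29.9° · tan -20.5°) = 77.58°, so 2H_s/15 = 10.3440 h.
Ratio A/B = 13.3093 / 10.3440 = 1.2867.

1.287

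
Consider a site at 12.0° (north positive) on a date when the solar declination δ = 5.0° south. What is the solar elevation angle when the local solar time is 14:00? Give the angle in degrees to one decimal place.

55.7°

Hour angle H = 15° × (14 − 12) = 30.00°.
With φ = 12.0°, δ = -5.0°, H = 30.00°: sin φ sin δ = -0.0181, cos φ cos δ cos H = 0.8439, so cos θ_z = 0.8258.
θ_z = arccos(0.8258) = 34.33°, so the elevation is 90° − 34.33° = 55.67°.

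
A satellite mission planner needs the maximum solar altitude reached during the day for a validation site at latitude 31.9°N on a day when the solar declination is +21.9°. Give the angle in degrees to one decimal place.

At local solar noon the hour angle is zero, so the elevation is 90° − |φ − δ| = 90° − |31.9° − (21.9°)| = 90° − 10.0° = 80.0°.

80.0°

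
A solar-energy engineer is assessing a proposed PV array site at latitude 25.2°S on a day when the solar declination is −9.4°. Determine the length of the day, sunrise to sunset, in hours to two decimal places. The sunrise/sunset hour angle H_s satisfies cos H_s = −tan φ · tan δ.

cos H_s = −tan(-25.2°) · tan(-9.4°) = -0.0779, so H_s = arccos(-0.0779) = 94.47°.
Day length = 2 H_s / 15° h⁻¹ = 188.94° / 15 = 12.596 h.

12.60 hours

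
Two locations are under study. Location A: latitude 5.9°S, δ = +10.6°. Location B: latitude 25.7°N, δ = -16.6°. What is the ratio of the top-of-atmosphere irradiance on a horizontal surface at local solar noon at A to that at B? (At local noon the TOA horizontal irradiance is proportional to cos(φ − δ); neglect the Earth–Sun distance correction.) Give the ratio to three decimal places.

A: cos θ_z = cos(-5.9° − (10.6°)) = 0.9588.
B: cos θ_z = cos(25.7° − (-16.6°)) = 0.7396.
Ratio A/B = 0.9588 / 0.7396 = 1.2964.

1.296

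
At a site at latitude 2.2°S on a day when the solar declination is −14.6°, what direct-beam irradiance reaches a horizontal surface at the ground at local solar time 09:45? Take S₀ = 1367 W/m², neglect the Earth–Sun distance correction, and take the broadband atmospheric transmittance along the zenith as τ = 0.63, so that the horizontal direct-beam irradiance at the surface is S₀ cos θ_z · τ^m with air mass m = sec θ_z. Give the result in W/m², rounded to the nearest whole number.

630 W/m²

Hour angle H = 15° × (9.75 − 12) = -33.75°.
cos θ_z = sin(-2.2°) sin(-14.6°) + cos(-2.2°) cos(-14.6°) cos(-33.75°) = 0.0097 + 0.8040 = 0.8137.
Air mass m = 1/cos θ_z = 1/0.8137 = 1.229; τ^m = 0.63^1.229 = 0.5667.
Surface direct beam = 1367 × 0.8137 × 0.5667 = 630.36 W/m².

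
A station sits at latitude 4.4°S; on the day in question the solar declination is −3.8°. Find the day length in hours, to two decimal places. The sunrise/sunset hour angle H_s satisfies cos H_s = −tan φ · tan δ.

−tan φ tan δ = −(-0.0769)(-0.0664) = -0.0051; H_s = arccos(-0.0051) = 90.29°.
Day length = 2 H_s / 15° h⁻¹ = 180.58° / 15 = 12.039 h.

12.04 hours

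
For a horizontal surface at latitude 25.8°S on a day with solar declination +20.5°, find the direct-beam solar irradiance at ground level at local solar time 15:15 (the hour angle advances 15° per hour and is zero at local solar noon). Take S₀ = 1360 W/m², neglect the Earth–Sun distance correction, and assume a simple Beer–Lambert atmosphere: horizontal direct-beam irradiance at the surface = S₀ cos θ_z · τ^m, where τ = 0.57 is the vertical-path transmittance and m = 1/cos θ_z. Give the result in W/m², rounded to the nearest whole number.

136 W/m²

Hour angle H = 15° × (15.25 − 12) = 48.75°.
With φ = -25.8°, δ = 20.5°, H = 48.75°: sin φ sin δ = -0.1524, cos φ cos δ cos H = 0.5560, so cos θ_z = 0.4036.
Air mass m = 1/cos θ_z = 1/0.4036 = 2.478; τ^m = 0.57^2.478 = 0.2483.
Surface direct beam = 1360 × 0.4036 × 0.2483 = 136.29 W/m².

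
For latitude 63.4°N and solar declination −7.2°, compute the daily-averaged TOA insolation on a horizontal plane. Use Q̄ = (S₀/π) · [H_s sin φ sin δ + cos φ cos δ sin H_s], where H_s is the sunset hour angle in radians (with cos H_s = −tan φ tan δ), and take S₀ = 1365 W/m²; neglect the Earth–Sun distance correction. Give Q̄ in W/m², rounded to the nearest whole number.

The sunset hour angle satisfies cos H_s = −tan φ tan δ = 0.2523, giving H_s = 75.39°. In radians, H_s = 1.3158.
H_s sin φ sin δ = 1.3158 × 0.8942 × -0.1253 = -0.1474.
cos φ cos δ sin H_s = 0.4478 × 0.9921 × 0.9677 = 0.4299.
Q̄ = (1365/π) × (-0.1474 + 0.4299) = 434.49 × 0.2825 = 122.74 W/m².

123 W/m²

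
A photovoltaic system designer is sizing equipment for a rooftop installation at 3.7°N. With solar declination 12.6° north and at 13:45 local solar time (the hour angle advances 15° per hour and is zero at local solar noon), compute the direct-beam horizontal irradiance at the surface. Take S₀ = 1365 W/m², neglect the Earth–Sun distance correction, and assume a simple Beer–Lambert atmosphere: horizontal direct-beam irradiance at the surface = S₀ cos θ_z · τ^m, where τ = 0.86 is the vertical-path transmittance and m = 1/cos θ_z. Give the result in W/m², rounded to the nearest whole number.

Hour angle H = 15° × (13.75 − 12) = 26.25°.
cos θ_z = sin φ sin δ + cos φ cos δ cos H = (0.0645)(0.2181) + (0.9979)(0.9759)(0.8969) = 0.8875.
Air mass m = 1/cos θ_z = 1/0.8875 = 1.127; τ^m = 0.86^1.127 = 0.8437.
Surface direct beam = 1365 × 0.8875 × 0.8437 = 1022.09 W/m².

1022 W/m²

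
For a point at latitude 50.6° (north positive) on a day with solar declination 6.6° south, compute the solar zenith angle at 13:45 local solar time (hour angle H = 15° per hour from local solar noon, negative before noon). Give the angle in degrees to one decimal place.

61.5°

Hour angle H = 15° × (13.75 − 12) = 26.25°.
cos θ_z = sin(50.6°) sin(-6.6°) + cos(50.6°) cos(-6.6°) cos(26.25°) = -0.0888 + 0.5655 = 0.4767.
θ_z = arccos(0.4767) = 61.53°.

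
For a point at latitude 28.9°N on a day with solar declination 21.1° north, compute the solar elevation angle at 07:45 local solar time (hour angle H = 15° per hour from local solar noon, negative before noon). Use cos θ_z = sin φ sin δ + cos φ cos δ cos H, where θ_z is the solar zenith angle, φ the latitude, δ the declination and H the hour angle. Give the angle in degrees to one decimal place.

Hour angle H = 15° × (7.75 − 12) = -63.75°.
With φ = 28.9°, δ = 21.1°, H = -63.75°: sin φ sin δ = 0.1740, cos φ cos δ cos H = 0.3612, so cos θ_z = 0.5352.
θ_z = arccos(0.5352) = 57.64°, so the elevation is 90° − 57.64° = 32.36°.

32.4°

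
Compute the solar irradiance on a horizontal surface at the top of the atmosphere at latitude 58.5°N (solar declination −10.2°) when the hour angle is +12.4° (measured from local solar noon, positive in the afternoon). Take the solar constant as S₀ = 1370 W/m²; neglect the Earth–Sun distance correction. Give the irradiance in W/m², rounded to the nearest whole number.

cos θ_z = sin φ sin δ + cos φ cos δ cos H = (0.8526)(-0.1771) + (0.5225)(0.9842)(0.9767) = 0.3513.
Top-of-atmosphere irradiance = S₀ cos θ_z = 1370 × 0.3513 = 481.28 W/m².

481 W/m²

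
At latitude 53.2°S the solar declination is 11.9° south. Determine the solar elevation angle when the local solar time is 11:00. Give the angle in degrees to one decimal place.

Hour angle H = 15° × (11 − 12) = -15.00°.
cos θ_z = sin φ sin δ + cos φ cos δ cos H = (-0.8007)(-0.2062) + (0.5990)(0.9785)(0.9659) = 0.7312.
θ_z = arccos(0.7312) = 43.01°, so the elevation is 90° − 43.01° = 46.99°.

47.0°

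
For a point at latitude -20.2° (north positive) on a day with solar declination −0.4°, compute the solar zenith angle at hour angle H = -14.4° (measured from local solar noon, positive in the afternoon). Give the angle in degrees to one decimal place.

With φ = -20.2°, δ = -0.4°, H = -14.40°: sin φ sin δ = 0.0024, cos φ cos δ cos H = 0.9090, so cos θ_z = 0.9114.
θ_z = arccos(0.9114) = 24.30°.

24.3°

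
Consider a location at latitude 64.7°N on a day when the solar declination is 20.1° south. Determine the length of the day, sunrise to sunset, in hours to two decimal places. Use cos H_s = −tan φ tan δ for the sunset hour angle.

The sunset hour angle satisfies cos H_s = −tan φ tan δ = 0.7742, giving H_s = 39.27°.
Day length = 2 H_s / 15° h⁻¹ = 78.54° / 15 = 5.236 h.

5.24 hours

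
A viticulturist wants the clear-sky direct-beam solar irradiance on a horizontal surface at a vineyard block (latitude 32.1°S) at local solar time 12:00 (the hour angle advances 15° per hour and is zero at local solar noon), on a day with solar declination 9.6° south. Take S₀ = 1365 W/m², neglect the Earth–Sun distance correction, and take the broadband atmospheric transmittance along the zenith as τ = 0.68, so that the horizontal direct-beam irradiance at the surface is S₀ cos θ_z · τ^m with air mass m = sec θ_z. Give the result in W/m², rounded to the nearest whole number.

831 W/m²

Hour angle H = 15° × (12 − 12) = 0.00°.
With φ = -32.1°, δ = -9.6°, H = 0.00°: sin φ sin δ = 0.0886, cos φ cos δ cos H = 0.8353, so cos θ_z = 0.9239.
Air mass m = 1/cos θ_z = 1/0.9239 = 1.082; τ^m = 0.68^1.082 = 0.6588.
Surface direct beam = 1365 × 0.9239 × 0.6588 = 830.83 W/m².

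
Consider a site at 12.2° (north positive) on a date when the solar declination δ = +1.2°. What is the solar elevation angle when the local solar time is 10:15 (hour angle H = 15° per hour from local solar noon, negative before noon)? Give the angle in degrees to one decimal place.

61.7°

Hour angle H = 15° × (10.25 − 12) = -26.25°.
With φ = 12.2°, δ = 1.2°, H = -26.25°: sin φ sin δ = 0.0044, cos φ cos δ cos H = 0.8764, so cos θ_z = 0.8808.
θ_z = arccos(0.8808) = 28.26°, so the elevation is 90° − 28.26° = 61.74°.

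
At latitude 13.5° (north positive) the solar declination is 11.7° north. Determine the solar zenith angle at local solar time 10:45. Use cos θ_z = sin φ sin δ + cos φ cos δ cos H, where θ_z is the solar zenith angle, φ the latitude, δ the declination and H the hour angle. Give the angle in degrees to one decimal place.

Hour angle H = 15° × (10.75 − 12) = -18.75°.
cos θ_z = sin φ sin δ + cos φ cos δ cos H = (0.2334)(0.2028) + (0.9724)(0.9792)(0.9469) = 0.9489.
θ_z = arccos(0.9489) = 18.40°.

18.4°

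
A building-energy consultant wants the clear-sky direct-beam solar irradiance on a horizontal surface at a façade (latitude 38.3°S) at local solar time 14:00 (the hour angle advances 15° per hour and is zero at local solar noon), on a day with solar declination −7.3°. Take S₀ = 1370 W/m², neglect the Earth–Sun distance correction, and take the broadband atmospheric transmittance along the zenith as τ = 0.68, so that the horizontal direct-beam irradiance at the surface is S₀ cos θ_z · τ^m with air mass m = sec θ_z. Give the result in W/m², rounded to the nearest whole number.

618 W/m²

Hour angle H = 15° × (14 − 12) = 30.00°.
cos θ_z = sin(-38.3°) sin(-7.3°) + cos(-38.3°) cos(-7.3°) cos(30.00°) = 0.0788 + 0.6741 = 0.7529.
Air mass m = 1/cos θ_z = 1/0.7529 = 1.328; τ^m = 0.68^1.328 = 0.5992.
Surface direct beam = 1370 × 0.7529 × 0.5992 = 618.06 W/m².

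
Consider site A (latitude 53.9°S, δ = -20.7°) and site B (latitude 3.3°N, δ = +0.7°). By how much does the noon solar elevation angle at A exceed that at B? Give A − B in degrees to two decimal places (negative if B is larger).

A: 90° − |-53.9 − (-20.7)| = 56.80°.
B: 90° − |3.3 − (0.7)| = 87.40°.
A − B = 56.80 − 87.40 = -30.60°.

-30.60°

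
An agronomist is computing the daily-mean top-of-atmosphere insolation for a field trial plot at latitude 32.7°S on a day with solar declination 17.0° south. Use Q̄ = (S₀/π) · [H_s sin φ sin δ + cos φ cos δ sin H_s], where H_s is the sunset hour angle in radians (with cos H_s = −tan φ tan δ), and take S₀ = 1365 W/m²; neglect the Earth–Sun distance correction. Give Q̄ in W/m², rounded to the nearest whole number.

The sunset hour angle satisfies cos H_s = −tan φ tan δ = -0.1963, giving H_s = 101.32°. In radians, H_s = 1.7684.
H_s sin φ sin δ = 1.7684 × -0.5402 × -0.2924 = 0.2793.
cos φ cos δ sin H_s = 0.8415 × 0.9563 × 0.9805 = 0.7890.
Q̄ = (1365/π) × (0.2793 + 0.7890) = 434.49 × 1.0683 = 464.17 W/m².

464 W/m²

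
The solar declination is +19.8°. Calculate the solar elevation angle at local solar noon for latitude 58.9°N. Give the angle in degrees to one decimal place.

50.9°

At local solar noon the hour angle is zero, so the elevation is 90° − |φ − δ| = 90° − |58.9° − (19.8°)| = 90° − 39.1° = 50.9°.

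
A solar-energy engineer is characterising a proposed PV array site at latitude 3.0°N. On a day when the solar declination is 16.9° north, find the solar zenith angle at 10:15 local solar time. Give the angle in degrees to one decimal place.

Hour angle H = 15° × (10.25 − 12) = -26.25°.
cos θ_z = sin(3.0°) sin(16.9°) + cos(3.0°) cos(16.9°) cos(-26.25°) = 0.0152 + 0.8570 = 0.8722.
θ_z = arccos(0.8722) = 29.28°.

29.3°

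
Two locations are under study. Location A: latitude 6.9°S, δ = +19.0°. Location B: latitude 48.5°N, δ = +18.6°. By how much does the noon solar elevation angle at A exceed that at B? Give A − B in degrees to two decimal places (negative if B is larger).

+4.00°

A: 90° − |-6.9 − (19.0)| = 64.10°.
B: 90° − |48.5 − (18.6)| = 60.10°.
A − B = 64.10 − 60.10 = 4.00°.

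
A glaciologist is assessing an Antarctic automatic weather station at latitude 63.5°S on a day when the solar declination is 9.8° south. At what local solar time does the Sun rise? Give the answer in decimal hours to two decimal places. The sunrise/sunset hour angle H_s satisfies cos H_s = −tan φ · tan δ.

4.65 h

cos H_s = −tan(-63.5°) · tan(-9.8°) = -0.3464, so H_s = arccos(-0.3464) = 110.27°.
Sunrise is at 12 − H_s/15 = 12 − 7.351 = 4.649 h local solar time.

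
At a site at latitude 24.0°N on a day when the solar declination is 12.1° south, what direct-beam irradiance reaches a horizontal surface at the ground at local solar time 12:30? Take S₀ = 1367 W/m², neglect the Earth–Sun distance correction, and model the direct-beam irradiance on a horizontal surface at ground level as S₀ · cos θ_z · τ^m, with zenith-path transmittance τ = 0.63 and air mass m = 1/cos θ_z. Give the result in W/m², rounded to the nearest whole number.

614 W/m²

Hour angle H = 15° × (12.5 − 12) = 7.50°.
cos θ_z = sin φ sin δ + cos φ cos δ cos H = (0.4067)(-0.2096) + (0.9135)(0.9778)(0.9914) = 0.8003.
Air mass m = 1/cos θ_z = 1/0.8003 = 1.250; τ^m = 0.63^1.250 = 0.5613.
Surface direct beam = 1367 × 0.8003 × 0.5613 = 614.07 W/m².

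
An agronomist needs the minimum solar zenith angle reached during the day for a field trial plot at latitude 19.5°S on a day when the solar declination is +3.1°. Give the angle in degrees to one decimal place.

At local solar noon the hour angle is zero, so the zenith angle is |φ − δ| = |-19.5° − (3.1°)| = 22.6°.

22.6°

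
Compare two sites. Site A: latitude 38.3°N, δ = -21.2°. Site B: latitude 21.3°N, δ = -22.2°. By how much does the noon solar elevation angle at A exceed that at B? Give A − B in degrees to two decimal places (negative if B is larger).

A: 90° − |38.3 − (-21.2)| = 30.50°.
B: 90° − |21.3 − (-22.2)| = 46.50°.
A − B = 30.50 − 46.50 = -16.00°.

-16.00°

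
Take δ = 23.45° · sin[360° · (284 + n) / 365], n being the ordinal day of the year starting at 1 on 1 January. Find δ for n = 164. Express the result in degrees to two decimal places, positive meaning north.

+23.21°

360 × (284 + 164) / 365 = 441.863°; sin(441.863°) = 0.9899.
δ = 23.45 × 0.9899 = 23.213° ≈ +23.21°.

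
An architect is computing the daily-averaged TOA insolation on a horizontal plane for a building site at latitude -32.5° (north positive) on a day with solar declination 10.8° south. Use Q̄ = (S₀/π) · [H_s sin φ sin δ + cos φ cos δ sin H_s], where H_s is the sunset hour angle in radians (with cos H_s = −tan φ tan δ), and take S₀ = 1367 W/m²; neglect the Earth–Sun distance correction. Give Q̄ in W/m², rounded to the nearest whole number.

cos H_s = −tan(-32.5°) · tan(-10.8°) = -0.1215, so H_s = arccos(-0.1215) = 96.98°. In radians, H_s = 1.6926.
H_s sin φ sin δ = 1.6926 × -0.5373 × -0.1874 = 0.1704.
cos φ cos δ sin H_s = 0.8434 × 0.9823 × 0.9926 = 0.8223.
Q̄ = (1367/π) × (0.1704 + 0.8223) = 435.13 × 0.9927 = 431.95 W/m².

432 W/m²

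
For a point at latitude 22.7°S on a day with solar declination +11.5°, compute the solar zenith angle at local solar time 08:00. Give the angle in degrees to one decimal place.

Hour angle H = 15° × (8 − 12) = -60.00°.
cos θ_z = sin φ sin δ + cos φ cos δ cos H = (-0.3859)(0.1994) + (0.9225)(0.9799)(0.5000) = 0.3750.
θ_z = arccos(0.3750) = 67.98°.

68.0°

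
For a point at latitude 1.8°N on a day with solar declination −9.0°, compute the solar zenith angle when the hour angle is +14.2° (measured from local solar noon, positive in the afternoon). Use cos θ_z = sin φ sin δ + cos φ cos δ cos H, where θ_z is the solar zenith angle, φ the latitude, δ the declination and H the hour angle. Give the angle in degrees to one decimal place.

cos θ_z = sin φ sin δ + cos φ cos δ cos H = (0.0314)(-0.1564) + (0.9995)(0.9877)(0.9694) = 0.9521.
θ_z = arccos(0.9521) = 17.81°.

17.8°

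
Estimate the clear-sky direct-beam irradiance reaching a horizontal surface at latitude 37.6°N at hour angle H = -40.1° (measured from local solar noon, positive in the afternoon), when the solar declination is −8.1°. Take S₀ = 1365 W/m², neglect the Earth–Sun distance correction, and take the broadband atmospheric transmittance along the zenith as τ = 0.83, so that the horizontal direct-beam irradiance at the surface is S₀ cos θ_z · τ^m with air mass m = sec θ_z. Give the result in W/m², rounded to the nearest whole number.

cos θ_z = sin φ sin δ + cos φ cos δ cos H = (0.6101)(-0.1409) + (0.7923)(0.9900)(0.7649) = 0.5140.
Air mass m = 1/cos θ_z = 1/0.5140 = 1.946; τ^m = 0.83^1.946 = 0.6959.
Surface direct beam = 1365 × 0.5140 × 0.6959 = 488.25 W/m².

488 W/m²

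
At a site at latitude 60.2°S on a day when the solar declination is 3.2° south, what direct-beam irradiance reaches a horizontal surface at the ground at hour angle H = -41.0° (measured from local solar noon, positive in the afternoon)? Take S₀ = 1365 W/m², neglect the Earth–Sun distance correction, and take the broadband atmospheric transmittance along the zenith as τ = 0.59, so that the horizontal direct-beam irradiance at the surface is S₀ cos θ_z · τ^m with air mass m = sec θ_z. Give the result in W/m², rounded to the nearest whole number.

166 W/m²

With φ = -60.2°, δ = -3.2°, H = -41.00°: sin φ sin δ = 0.0484, cos φ cos δ cos H = 0.3745, so cos θ_z = 0.4229.
Air mass m = 1/cos θ_z = 1/0.4229 = 2.365; τ^m = 0.59^2.365 = 0.2871.
Surface direct beam = 1365 × 0.4229 × 0.2871 = 165.73 W/m².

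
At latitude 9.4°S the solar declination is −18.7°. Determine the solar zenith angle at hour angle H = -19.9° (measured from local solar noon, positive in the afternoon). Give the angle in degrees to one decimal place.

cos θ_z = sin φ sin δ + cos φ cos δ cos H = (-0.1633)(-0.3206) + (0.9866)(0.9472)(0.9403) = 0.9311.
θ_z = arccos(0.9311) = 21.39°.

21.4°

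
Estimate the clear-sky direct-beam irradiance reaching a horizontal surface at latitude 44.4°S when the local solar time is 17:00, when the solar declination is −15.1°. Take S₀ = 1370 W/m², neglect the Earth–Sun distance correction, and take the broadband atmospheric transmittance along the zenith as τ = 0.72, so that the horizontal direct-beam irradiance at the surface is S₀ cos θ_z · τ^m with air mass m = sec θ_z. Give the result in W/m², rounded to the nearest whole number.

Hour angle H = 15° × (17 − 12) = 75.00°.
cos θ_z = sin φ sin δ + cos φ cos δ cos H = (-0.6997)(-0.2605) + (0.7145)(0.9655)(0.2588) = 0.3608.
Air mass m = 1/cos θ_z = 1/0.3608 = 2.772; τ^m = 0.72^2.772 = 0.4023.
Surface direct beam = 1370 × 0.3608 × 0.4023 = 198.86 W/m².

199 W/m²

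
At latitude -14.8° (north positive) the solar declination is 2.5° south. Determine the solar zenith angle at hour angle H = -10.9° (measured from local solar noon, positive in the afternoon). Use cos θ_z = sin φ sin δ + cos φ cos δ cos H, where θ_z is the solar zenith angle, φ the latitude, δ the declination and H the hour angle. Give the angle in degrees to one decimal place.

With φ = -14.8°, δ = -2.5°, H = -10.90°: sin φ sin δ = 0.0111, cos φ cos δ cos H = 0.9485, so cos θ_z = 0.9596.
θ_z = arccos(0.9596) = 16.34°.

16.3°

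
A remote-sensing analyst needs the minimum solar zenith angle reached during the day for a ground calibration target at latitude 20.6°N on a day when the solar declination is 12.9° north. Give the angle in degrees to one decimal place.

At local solar noon the hour angle is zero, so the zenith angle is |φ − δ| = |20.6° − (12.9°)| = 7.7°.

7.7°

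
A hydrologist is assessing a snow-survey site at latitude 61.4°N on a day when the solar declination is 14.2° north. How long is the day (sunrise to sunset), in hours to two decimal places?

15.69 hours

cos H_s = −tan(61.4°) · tan(14.2°) = -0.4641, so H_s = arccos(-0.4641) = 117.65°.
Day length = 2 H_s / 15° h⁻¹ = 235.30° / 15 = 15.687 h.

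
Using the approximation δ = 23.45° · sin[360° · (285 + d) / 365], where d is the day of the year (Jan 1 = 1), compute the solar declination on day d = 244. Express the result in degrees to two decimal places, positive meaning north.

+7.34°

360 × (285 + 244) / 365 = 521.753°; sin(521.753°) = 0.3131.
δ = 23.45 × 0.3131 = 7.342° ≈ +7.34°.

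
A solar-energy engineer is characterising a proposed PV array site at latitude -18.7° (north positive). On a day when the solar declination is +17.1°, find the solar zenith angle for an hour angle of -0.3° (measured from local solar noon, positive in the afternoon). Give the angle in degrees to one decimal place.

35.8°

cos θ_z = sin(-18.7°) sin(17.1°) + cos(-18.7°) cos(17.1°) cos(-0.30°) = -0.0943 + 0.9053 = 0.8110.
θ_z = arccos(0.8110) = 35.81°.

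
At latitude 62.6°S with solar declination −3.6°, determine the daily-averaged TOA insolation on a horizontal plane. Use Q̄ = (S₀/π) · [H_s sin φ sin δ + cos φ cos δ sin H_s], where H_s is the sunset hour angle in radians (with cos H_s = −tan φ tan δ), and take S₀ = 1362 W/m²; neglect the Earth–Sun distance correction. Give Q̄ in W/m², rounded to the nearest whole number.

−tan φ tan δ = −(-1.9292)(-0.0629) = -0.1213; H_s = arccos(-0.1213) = 96.97°. In radians, H_s = 1.6924.
H_s sin φ sin δ = 1.6924 × -0.8878 × -0.0628 = 0.0944.
cos φ cos δ sin H_s = 0.4602 × 0.9980 × 0.9926 = 0.4559.
Q̄ = (1362/π) × (0.0944 + 0.4559) = 433.54 × 0.5503 = 238.58 W/m².

239 W/m²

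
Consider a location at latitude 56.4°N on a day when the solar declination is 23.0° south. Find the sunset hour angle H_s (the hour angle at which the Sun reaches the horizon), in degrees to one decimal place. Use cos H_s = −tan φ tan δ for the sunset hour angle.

50.3°

cos H_s = −tan(56.4°) · tan(-23.0°) = 0.6389, so H_s = arccos(0.6389) = 50.29°.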